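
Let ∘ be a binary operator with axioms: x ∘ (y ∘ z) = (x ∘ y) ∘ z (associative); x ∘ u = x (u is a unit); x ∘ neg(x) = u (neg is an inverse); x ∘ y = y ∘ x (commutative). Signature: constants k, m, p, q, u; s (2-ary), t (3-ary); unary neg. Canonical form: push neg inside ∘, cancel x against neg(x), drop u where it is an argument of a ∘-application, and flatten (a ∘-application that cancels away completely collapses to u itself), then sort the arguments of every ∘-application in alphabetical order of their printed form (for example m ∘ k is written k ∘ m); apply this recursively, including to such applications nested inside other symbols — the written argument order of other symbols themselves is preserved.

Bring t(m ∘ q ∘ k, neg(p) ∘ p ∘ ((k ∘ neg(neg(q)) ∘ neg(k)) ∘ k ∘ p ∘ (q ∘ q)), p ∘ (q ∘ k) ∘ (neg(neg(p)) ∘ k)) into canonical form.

Answer: t(k ∘ m ∘ q, k ∘ p ∘ q ∘ q ∘ q, k ∘ k ∘ p ∘ p ∘ q)

Derivation:
Descend into:  neg(p) ∘ p ∘ ((k ∘ neg(neg(q)) ∘ neg(k)) ∘ k ∘ p ∘ (q ∘ q))
Push neg inside:  distribute neg over ∘ and collapse double neg
Collect:  p ∘ k ∘ q ∘ q ∘ q
Order the arguments:  k ∘ p ∘ q ∘ q ∘ q
Put back:  t(k ∘ m ∘ q, k ∘ p ∘ q ∘ q ∘ q, k ∘ k ∘ p ∘ p ∘ q)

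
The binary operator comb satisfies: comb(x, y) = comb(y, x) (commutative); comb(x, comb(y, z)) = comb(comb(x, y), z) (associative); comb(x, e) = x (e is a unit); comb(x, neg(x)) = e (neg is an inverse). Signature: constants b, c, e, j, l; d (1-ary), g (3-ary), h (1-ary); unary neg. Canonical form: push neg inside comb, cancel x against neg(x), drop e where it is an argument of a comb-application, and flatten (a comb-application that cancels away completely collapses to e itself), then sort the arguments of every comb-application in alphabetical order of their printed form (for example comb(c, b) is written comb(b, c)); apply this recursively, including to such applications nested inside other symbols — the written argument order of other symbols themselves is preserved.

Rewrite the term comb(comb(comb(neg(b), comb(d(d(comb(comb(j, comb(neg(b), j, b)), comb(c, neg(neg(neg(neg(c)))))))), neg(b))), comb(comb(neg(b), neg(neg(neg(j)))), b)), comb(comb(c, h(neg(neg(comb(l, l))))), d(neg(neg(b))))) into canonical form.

Answer: comb(c, d(b), d(d(comb(c, c, j, j))), h(comb(l, l)), neg(b), neg(b), neg(j))

Derivation:
Push neg inside:  distribute neg over comb and collapse double neg
Collect:  comb(neg(b), neg(b), d(d(comb(c, c, j, j))), neg(j), c, h(comb(l, l)), d(b))
Order the arguments:  comb(c, d(b), d(d(comb(c, c, j, j))), h(comb(l, l)), neg(b), neg(b), neg(j))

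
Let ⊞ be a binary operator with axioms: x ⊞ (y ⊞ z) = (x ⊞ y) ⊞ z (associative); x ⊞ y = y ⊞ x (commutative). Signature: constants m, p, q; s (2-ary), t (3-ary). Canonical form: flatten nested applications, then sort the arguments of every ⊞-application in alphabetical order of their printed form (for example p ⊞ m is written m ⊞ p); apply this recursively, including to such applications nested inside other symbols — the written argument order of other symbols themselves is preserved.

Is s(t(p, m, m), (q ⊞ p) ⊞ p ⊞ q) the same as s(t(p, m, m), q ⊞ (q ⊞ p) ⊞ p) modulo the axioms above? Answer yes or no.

Left:  s(t(p, m, m), (q ⊞ p) ⊞ p ⊞ q)
  Work inside:  (q ⊞ p) ⊞ p ⊞ q
  Merge nested applications:  q ⊞ p ⊞ p ⊞ q
  Order the arguments:  p ⊞ p ⊞ q ⊞ q
  Put back:  s(t(p, m, m), p ⊞ p ⊞ q ⊞ q)
Right:  s(t(p, m, m), q ⊞ (q ⊞ p) ⊞ p)
  Descend into:  q ⊞ (q ⊞ p) ⊞ p
  Flatten:  q ⊞ q ⊞ p ⊞ p
  Sort:  p ⊞ p ⊞ q ⊞ q
  Reassemble:  s(t(p, m, m), p ⊞ p ⊞ q ⊞ q)

Answer: yes — both canonical forms are s(t(p, m, m), p ⊞ p ⊞ q ⊞ q)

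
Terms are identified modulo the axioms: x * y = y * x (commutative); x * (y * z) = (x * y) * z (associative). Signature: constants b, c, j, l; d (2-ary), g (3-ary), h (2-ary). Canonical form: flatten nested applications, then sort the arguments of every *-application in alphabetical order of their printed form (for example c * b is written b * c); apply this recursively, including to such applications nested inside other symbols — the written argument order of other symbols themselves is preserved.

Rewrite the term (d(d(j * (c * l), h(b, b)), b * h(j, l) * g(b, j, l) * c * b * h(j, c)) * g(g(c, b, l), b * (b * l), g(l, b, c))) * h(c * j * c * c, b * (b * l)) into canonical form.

Answer: d(d(c * j * l, h(b, b)), b * b * c * g(b, j, l) * h(j, c) * h(j, l)) * g(g(c, b, l), b * b * l, g(l, b, c)) * h(c * c * c * j, b * b * l)

Derivation:
Flatten:  d(d(j * (c * l), h(b, b)), b * h(j, l) * g(b, j, l) * c * b * h(j, c)) * g(g(c, b, l), b * (b * l), g(l, b, c)) * h(c * j * c * c, b * (b * l))
Inside:  d(d(j * (c * l), h(b, b)), b * h(j, l) * g(b, j, l) * c * b * h(j, c))  →  d(d(c * j * l, h(b, b)), b * b * c * g(b, j, l) * h(j, c) * h(j, l))
Inside:  g(g(c, b, l), b * (b * l), g(l, b, c))  →  g(g(c, b, l), b * b * l, g(l, b, c))
Inside:  h(c * j * c * c, b * (b * l))  →  h(c * c * c * j, b * b * l)
Order the arguments:  d(d(c * j * l, h(b, b)), b * b * c * g(b, j, l) * h(j, c) * h(j, l)) * g(g(c, b, l), b * b * l, g(l, b, c)) * h(c * c * c * j, b * b * l)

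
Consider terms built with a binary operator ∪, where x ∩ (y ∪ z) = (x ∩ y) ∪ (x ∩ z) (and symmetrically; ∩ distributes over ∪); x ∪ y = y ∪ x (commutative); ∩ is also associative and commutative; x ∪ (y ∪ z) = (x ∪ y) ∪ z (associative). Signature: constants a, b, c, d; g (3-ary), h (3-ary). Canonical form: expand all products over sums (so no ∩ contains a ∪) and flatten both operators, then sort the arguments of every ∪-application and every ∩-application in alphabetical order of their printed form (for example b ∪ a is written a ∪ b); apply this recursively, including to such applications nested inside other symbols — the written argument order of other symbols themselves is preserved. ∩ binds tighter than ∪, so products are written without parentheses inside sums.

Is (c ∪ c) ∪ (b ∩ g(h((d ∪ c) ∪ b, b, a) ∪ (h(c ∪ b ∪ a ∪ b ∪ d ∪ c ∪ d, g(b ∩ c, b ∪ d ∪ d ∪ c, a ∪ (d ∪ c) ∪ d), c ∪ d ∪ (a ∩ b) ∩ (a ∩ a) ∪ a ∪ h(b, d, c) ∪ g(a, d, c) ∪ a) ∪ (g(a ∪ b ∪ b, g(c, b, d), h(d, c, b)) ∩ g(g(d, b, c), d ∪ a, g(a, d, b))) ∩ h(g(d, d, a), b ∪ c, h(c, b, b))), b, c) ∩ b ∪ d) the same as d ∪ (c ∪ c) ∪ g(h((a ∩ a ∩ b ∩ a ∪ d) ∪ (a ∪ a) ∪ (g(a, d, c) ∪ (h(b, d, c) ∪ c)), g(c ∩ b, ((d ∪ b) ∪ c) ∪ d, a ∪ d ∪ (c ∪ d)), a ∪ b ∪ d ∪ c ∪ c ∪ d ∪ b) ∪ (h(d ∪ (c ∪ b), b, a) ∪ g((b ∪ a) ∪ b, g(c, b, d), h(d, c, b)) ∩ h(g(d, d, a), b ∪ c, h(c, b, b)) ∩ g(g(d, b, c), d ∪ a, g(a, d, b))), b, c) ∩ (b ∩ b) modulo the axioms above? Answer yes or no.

Left:  (c ∪ c) ∪ (b ∩ g(h((d ∪ c) ∪ b, b, a) ∪ (h(c ∪ b ∪ a ∪ b ∪ d ∪ c ∪ d, g(b ∩ c, b ∪ d ∪ d ∪ c, a ∪ (d ∪ c) ∪ d), c ∪ d ∪ (a ∩ b) ∩ (a ∩ a) ∪ a ∪ h(b, d, c) ∪ g(a, d, c) ∪ a) ∪ (g(a ∪ b ∪ b, g(c, b, d), h(d, c, b)) ∩ g(g(d, b, c), d ∪ a, g(a, d, b))) ∩ h(g(d, d, a), b ∪ c, h(c, b, b))), b, c) ∩ b ∪ d)
  Merge nested applications:  c ∪ c ∪ b ∩ b ∩ g(g(a ∪ b ∪ b, g(c, b, d), h(d, c, b)) ∩ g(g(d, b, c), a ∪ d, g(a, d, b)) ∩ h(g(d, d, a), b ∪ c, h(c, b, b)) ∪ h(a ∪ b ∪ b ∪ c ∪ c ∪ d ∪ d, g(b ∩ c, b ∪ c ∪ d ∪ d, a ∪ c ∪ d ∪ d), a ∪ a ∪ a ∩ a ∩ a ∩ b ∪ c ∪ d ∪ g(a, d, c) ∪ h(b, d, c)) ∪ h(b ∪ c ∪ d, b, a), b, c) ∪ d
  Sort arguments:  b ∩ b ∩ g(g(a ∪ b ∪ b, g(c, b, d), h(d, c, b)) ∩ g(g(d, b, c), a ∪ d, g(a, d, b)) ∩ h(g(d, d, a), b ∪ c, h(c, b, b)) ∪ h(a ∪ b ∪ b ∪ c ∪ c ∪ d ∪ d, g(b ∩ c, b ∪ c ∪ d ∪ d, a ∪ c ∪ d ∪ d), a ∪ a ∪ a ∩ a ∩ a ∩ b ∪ c ∪ d ∪ g(a, d, c) ∪ h(b, d, c)) ∪ h(b ∪ c ∪ d, b, a), b, c) ∪ c ∪ c ∪ d
Right:  d ∪ (c ∪ c) ∪ g(h((a ∩ a ∩ b ∩ a ∪ d) ∪ (a ∪ a) ∪ (g(a, d, c) ∪ (h(b, d, c) ∪ c)), g(c ∩ b, ((d ∪ b) ∪ c) ∪ d, a ∪ d ∪ (c ∪ d)), a ∪ b ∪ d ∪ c ∪ c ∪ d ∪ b) ∪ (h(d ∪ (c ∪ b), b, a) ∪ g((b ∪ a) ∪ b, g(c, b, d), h(d, c, b)) ∩ h(g(d, d, a), b ∪ c, h(c, b, b)) ∩ g(g(d, b, c), d ∪ a, g(a, d, b))), b, c) ∩ (b ∩ b)
  Merge nested applications:  d ∪ c ∪ c ∪ b ∩ b ∩ g(g(a ∪ b ∪ b, g(c, b, d), h(d, c, b)) ∩ g(g(d, b, c), a ∪ d, g(a, d, b)) ∩ h(g(d, d, a), b ∪ c, h(c, b, b)) ∪ h(a ∪ a ∪ a ∩ a ∩ a ∩ b ∪ c ∪ d ∪ g(a, d, c) ∪ h(b, d, c), g(b ∩ c, b ∪ c ∪ d ∪ d, a ∪ c ∪ d ∪ d), a ∪ b ∪ b ∪ c ∪ c ∪ d ∪ d) ∪ h(b ∪ c ∪ d, b, a), b, c)
  Sort arguments:  b ∩ b ∩ g(g(a ∪ b ∪ b, g(c, b, d), h(d, c, b)) ∩ g(g(d, b, c), a ∪ d, g(a, d, b)) ∩ h(g(d, d, a), b ∪ c, h(c, b, b)) ∪ h(a ∪ a ∪ a ∩ a ∩ a ∩ b ∪ c ∪ d ∪ g(a, d, c) ∪ h(b, d, c), g(b ∩ c, b ∪ c ∪ d ∪ d, a ∪ c ∪ d ∪ d), a ∪ b ∪ b ∪ c ∪ c ∪ d ∪ d) ∪ h(b ∪ c ∪ d, b, a), b, c) ∪ c ∪ c ∪ d

Answer: no — b ∩ b ∩ g(g(a ∪ b ∪ b, g(c, b, d), h(d, c, b)) ∩ g(g(d, b, c), a ∪ d, g(a, d, b)) ∩ h(g(d, d, a), b ∪ c, h(c, b, b)) ∪ h(a ∪ b ∪ b ∪ c ∪ c ∪ d ∪ d, g(b ∩ c, b ∪ c ∪ d ∪ d, a ∪ c ∪ d ∪ d), a ∪ a ∪ a ∩ a ∩ a ∩ b ∪ c ∪ d ∪ g(a, d, c) ∪ h(b, d, c)) ∪ h(b ∪ c ∪ d, b, a), b, c) ∪ c ∪ c ∪ d vs b ∩ b ∩ g(g(a ∪ b ∪ b, g(c, b, d), h(d, c, b)) ∩ g(g(d, b, c), a ∪ d, g(a, d, b)) ∩ h(g(d, d, a), b ∪ c, h(c, b, b)) ∪ h(a ∪ a ∪ a ∩ a ∩ a ∩ b ∪ c ∪ d ∪ g(a, d, c) ∪ h(b, d, c), g(b ∩ c, b ∪ c ∪ d ∪ d, a ∪ c ∪ d ∪ d), a ∪ b ∪ b ∪ c ∪ c ∪ d ∪ d) ∪ h(b ∪ c ∪ d, b, a), b, c) ∪ c ∪ c ∪ d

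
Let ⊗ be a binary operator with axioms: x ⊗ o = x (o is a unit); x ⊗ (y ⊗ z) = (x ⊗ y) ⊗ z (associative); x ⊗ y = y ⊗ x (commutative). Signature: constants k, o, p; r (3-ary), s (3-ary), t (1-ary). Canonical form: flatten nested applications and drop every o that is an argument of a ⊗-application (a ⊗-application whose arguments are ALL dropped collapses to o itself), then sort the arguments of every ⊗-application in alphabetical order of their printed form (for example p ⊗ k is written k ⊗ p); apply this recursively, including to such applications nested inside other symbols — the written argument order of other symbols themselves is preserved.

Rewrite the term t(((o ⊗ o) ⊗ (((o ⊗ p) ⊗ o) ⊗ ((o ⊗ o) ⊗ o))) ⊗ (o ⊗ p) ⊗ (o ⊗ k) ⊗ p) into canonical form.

Answer: t(k ⊗ p ⊗ p ⊗ p)

Derivation:
Focus inside:  ((o ⊗ o) ⊗ (((o ⊗ p) ⊗ o) ⊗ ((o ⊗ o) ⊗ o))) ⊗ (o ⊗ p) ⊗ (o ⊗ k) ⊗ p
Flatten:  o ⊗ o ⊗ o ⊗ p ⊗ o ⊗ o ⊗ o ⊗ o ⊗ o ⊗ p ⊗ o ⊗ k ⊗ p
Unit:  drop o (×9)
Sort:  k ⊗ p ⊗ p ⊗ p
Put back:  t(k ⊗ p ⊗ p ⊗ p)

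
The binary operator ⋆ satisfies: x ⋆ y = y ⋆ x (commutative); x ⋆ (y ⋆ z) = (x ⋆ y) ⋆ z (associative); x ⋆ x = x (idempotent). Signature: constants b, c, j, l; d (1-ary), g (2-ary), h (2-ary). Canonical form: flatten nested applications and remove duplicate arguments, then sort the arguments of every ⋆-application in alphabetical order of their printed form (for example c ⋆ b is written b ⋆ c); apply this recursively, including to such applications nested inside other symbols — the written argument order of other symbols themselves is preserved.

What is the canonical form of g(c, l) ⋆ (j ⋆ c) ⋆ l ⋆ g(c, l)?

Answer: c ⋆ g(c, l) ⋆ j ⋆ l

Derivation:
Un-nest:  g(c, l) ⋆ j ⋆ c ⋆ l ⋆ g(c, l)
Drop duplicates:  drop duplicate g(c, l)
Sort arguments:  c ⋆ g(c, l) ⋆ j ⋆ l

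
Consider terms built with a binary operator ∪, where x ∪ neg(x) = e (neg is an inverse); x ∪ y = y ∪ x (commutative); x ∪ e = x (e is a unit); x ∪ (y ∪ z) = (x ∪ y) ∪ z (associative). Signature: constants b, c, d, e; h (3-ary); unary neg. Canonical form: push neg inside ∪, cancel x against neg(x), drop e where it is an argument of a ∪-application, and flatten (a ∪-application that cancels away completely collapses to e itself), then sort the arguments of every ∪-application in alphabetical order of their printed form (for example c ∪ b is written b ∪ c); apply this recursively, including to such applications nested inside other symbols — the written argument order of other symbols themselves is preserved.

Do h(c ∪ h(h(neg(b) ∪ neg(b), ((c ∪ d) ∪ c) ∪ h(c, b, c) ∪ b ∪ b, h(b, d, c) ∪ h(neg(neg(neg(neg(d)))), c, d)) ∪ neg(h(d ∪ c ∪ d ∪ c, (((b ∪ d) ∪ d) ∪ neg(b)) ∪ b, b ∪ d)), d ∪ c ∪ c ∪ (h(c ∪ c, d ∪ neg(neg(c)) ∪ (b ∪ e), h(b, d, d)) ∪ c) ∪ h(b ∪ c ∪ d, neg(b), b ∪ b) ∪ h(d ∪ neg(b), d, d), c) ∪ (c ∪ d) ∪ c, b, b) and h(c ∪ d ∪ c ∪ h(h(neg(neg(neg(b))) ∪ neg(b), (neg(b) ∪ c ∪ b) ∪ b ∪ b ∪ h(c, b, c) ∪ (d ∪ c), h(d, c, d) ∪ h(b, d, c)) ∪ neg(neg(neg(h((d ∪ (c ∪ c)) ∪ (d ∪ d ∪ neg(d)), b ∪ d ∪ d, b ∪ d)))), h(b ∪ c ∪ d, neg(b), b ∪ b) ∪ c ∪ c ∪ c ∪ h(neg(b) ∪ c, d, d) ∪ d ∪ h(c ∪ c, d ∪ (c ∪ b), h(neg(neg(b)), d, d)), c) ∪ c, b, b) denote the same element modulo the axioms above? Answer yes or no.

Answer: no — h(c ∪ c ∪ c ∪ d ∪ h(h(neg(b) ∪ neg(b), b ∪ b ∪ c ∪ c ∪ d ∪ h(c, b, c), h(b, d, c) ∪ h(d, c, d)) ∪ neg(h(c ∪ c ∪ d ∪ d, b ∪ d ∪ d, b ∪ d)), c ∪ c ∪ c ∪ d ∪ h(b ∪ c ∪ d, neg(b), b ∪ b) ∪ h(c ∪ c, b ∪ c ∪ d, h(b, d, d)) ∪ h(d ∪ neg(b), d, d), c), b, b) vs h(c ∪ c ∪ c ∪ d ∪ h(h(neg(b) ∪ neg(b), b ∪ b ∪ c ∪ c ∪ d ∪ h(c, b, c), h(b, d, c) ∪ h(d, c, d)) ∪ neg(h(c ∪ c ∪ d ∪ d, b ∪ d ∪ d, b ∪ d)), c ∪ c ∪ c ∪ d ∪ h(b ∪ c ∪ d, neg(b), b ∪ b) ∪ h(c ∪ c, b ∪ c ∪ d, h(b, d, d)) ∪ h(c ∪ neg(b), d, d), c), b, b)

Derivation:
Left:  h(c ∪ h(h(neg(b) ∪ neg(b), ((c ∪ d) ∪ c) ∪ h(c, b, c) ∪ b ∪ b, h(b, d, c) ∪ h(neg(neg(neg(neg(d)))), c, d)) ∪ neg(h(d ∪ c ∪ d ∪ c, (((b ∪ d) ∪ d) ∪ neg(b)) ∪ b, b ∪ d)), d ∪ c ∪ c ∪ (h(c ∪ c, d ∪ neg(neg(c)) ∪ (b ∪ e), h(b, d, d)) ∪ c) ∪ h(b ∪ c ∪ d, neg(b), b ∪ b) ∪ h(d ∪ neg(b), d, d), c) ∪ (c ∪ d) ∪ c, b, b)
  Focus inside:  c ∪ h(h(neg(b) ∪ neg(b), ((c ∪ d) ∪ c) ∪ h(c, b, c) ∪ b ∪ b, h(b, d, c) ∪ h(neg(neg(neg(neg(d)))), c, d)) ∪ neg(h(d ∪ c ∪ d ∪ c, (((b ∪ d) ∪ d) ∪ neg(b)) ∪ b, b ∪ d)), d ∪ c ∪ c ∪ (h(c ∪ c, d ∪ neg(neg(c)) ∪ (b ∪ e), h(b, d, d)) ∪ c) ∪ h(b ∪ c ∪ d, neg(b), b ∪ b) ∪ h(d ∪ neg(b), d, d), c) ∪ (c ∪ d) ∪ c
  Push neg inside:  distribute neg over ∪ and collapse double neg
  Collect terms:  c ∪ c ∪ c ∪ h(h(neg(b) ∪ neg(b), b ∪ b ∪ c ∪ c ∪ d ∪ h(c, b, c), h(b, d, c) ∪ h(d, c, d)) ∪ neg(h(c ∪ c ∪ d ∪ d, b ∪ d ∪ d, b ∪ d)), c ∪ c ∪ c ∪ d ∪ h(b ∪ c ∪ d, neg(b), b ∪ b) ∪ h(c ∪ c, b ∪ c ∪ d, h(b, d, d)) ∪ h(d ∪ neg(b), d, d), c) ∪ d
  Sort arguments:  c ∪ c ∪ c ∪ d ∪ h(h(neg(b) ∪ neg(b), b ∪ b ∪ c ∪ c ∪ d ∪ h(c, b, c), h(b, d, c) ∪ h(d, c, d)) ∪ neg(h(c ∪ c ∪ d ∪ d, b ∪ d ∪ d, b ∪ d)), c ∪ c ∪ c ∪ d ∪ h(b ∪ c ∪ d, neg(b), b ∪ b) ∪ h(c ∪ c, b ∪ c ∪ d, h(b, d, d)) ∪ h(d ∪ neg(b), d, d), c)
  Put back:  h(c ∪ c ∪ c ∪ d ∪ h(h(neg(b) ∪ neg(b), b ∪ b ∪ c ∪ c ∪ d ∪ h(c, b, c), h(b, d, c) ∪ h(d, c, d)) ∪ neg(h(c ∪ c ∪ d ∪ d, b ∪ d ∪ d, b ∪ d)), c ∪ c ∪ c ∪ d ∪ h(b ∪ c ∪ d, neg(b), b ∪ b) ∪ h(c ∪ c, b ∪ c ∪ d, h(b, d, d)) ∪ h(d ∪ neg(b), d, d), c), b, b)
Right:  h(c ∪ d ∪ c ∪ h(h(neg(neg(neg(b))) ∪ neg(b), (neg(b) ∪ c ∪ b) ∪ b ∪ b ∪ h(c, b, c) ∪ (d ∪ c), h(d, c, d) ∪ h(b, d, c)) ∪ neg(neg(neg(h((d ∪ (c ∪ c)) ∪ (d ∪ d ∪ neg(d)), b ∪ d ∪ d, b ∪ d)))), h(b ∪ c ∪ d, neg(b), b ∪ b) ∪ c ∪ c ∪ c ∪ h(neg(b) ∪ c, d, d) ∪ d ∪ h(c ∪ c, d ∪ (c ∪ b), h(neg(neg(b)), d, d)), c) ∪ c, b, b)
  Work inside:  c ∪ d ∪ c ∪ h(h(neg(neg(neg(b))) ∪ neg(b), (neg(b) ∪ c ∪ b) ∪ b ∪ b ∪ h(c, b, c) ∪ (d ∪ c), h(d, c, d) ∪ h(b, d, c)) ∪ neg(neg(neg(h((d ∪ (c ∪ c)) ∪ (d ∪ d ∪ neg(d)), b ∪ d ∪ d, b ∪ d)))), h(b ∪ c ∪ d, neg(b), b ∪ b) ∪ c ∪ c ∪ c ∪ h(neg(b) ∪ c, d, d) ∪ d ∪ h(c ∪ c, d ∪ (c ∪ b), h(neg(neg(b)), d, d)), c) ∪ c
  Push neg inside:  distribute neg over ∪ and collapse double neg
  Combine occurrences:  c ∪ c ∪ c ∪ d ∪ h(h(neg(b) ∪ neg(b), b ∪ b ∪ c ∪ c ∪ d ∪ h(c, b, c), h(b, d, c) ∪ h(d, c, d)) ∪ neg(h(c ∪ c ∪ d ∪ d, b ∪ d ∪ d, b ∪ d)), c ∪ c ∪ c ∪ d ∪ h(b ∪ c ∪ d, neg(b), b ∪ b) ∪ h(c ∪ c, b ∪ c ∪ d, h(b, d, d)) ∪ h(c ∪ neg(b), d, d), c)
  Reassemble:  h(c ∪ c ∪ c ∪ d ∪ h(h(neg(b) ∪ neg(b), b ∪ b ∪ c ∪ c ∪ d ∪ h(c, b, c), h(b, d, c) ∪ h(d, c, d)) ∪ neg(h(c ∪ c ∪ d ∪ d, b ∪ d ∪ d, b ∪ d)), c ∪ c ∪ c ∪ d ∪ h(b ∪ c ∪ d, neg(b), b ∪ b) ∪ h(c ∪ c, b ∪ c ∪ d, h(b, d, d)) ∪ h(c ∪ neg(b), d, d), c), b, b)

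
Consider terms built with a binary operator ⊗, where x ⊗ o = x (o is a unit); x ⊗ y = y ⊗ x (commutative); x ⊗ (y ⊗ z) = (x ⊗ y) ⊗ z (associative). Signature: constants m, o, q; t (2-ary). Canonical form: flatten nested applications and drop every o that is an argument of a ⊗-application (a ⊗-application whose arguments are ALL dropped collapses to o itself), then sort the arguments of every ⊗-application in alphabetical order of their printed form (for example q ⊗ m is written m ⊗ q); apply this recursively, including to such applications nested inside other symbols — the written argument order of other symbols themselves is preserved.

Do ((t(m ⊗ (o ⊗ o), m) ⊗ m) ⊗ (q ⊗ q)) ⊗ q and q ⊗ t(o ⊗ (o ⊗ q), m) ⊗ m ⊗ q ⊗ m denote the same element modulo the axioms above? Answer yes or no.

Answer: no — m ⊗ q ⊗ q ⊗ q ⊗ t(m, m) vs m ⊗ m ⊗ q ⊗ q ⊗ t(q, m)

Derivation:
Left:  ((t(m ⊗ (o ⊗ o), m) ⊗ m) ⊗ (q ⊗ q)) ⊗ q
  Un-nest:  t(m ⊗ (o ⊗ o), m) ⊗ m ⊗ q ⊗ q ⊗ q
  Inside:  t(m ⊗ (o ⊗ o), m)  →  t(m, m)
  Order the arguments:  m ⊗ q ⊗ q ⊗ q ⊗ t(m, m)
Right:  q ⊗ t(o ⊗ (o ⊗ q), m) ⊗ m ⊗ q ⊗ m
  Simplify inside:  t(o ⊗ (o ⊗ q), m)  →  t(q, m)
  Sort:  m ⊗ m ⊗ q ⊗ q ⊗ t(q, m)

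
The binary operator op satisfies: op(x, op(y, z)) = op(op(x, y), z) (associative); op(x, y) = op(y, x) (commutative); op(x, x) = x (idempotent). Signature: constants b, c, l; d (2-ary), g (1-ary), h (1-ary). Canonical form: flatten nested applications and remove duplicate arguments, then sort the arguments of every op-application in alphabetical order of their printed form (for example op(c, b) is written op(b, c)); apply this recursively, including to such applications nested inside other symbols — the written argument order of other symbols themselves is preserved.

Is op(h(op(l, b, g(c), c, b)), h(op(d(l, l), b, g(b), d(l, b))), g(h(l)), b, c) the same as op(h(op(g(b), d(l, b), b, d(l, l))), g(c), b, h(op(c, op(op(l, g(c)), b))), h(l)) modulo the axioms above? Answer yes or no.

Left:  op(h(op(l, b, g(c), c, b)), h(op(d(l, l), b, g(b), d(l, b))), g(h(l)), b, c)
  Canonicalize subterm:  h(op(l, b, g(c), c, b))  →  h(op(b, c, g(c), l))
  Inside:  h(op(d(l, l), b, g(b), d(l, b)))  →  h(op(b, d(l, b), d(l, l), g(b)))
  Sort arguments:  op(b, c, g(h(l)), h(op(b, c, g(c), l)), h(op(b, d(l, b), d(l, l), g(b))))
Right:  op(h(op(g(b), d(l, b), b, d(l, l))), g(c), b, h(op(c, op(op(l, g(c)), b))), h(l))
  Inside:  h(op(g(b), d(l, b), b, d(l, l)))  →  h(op(b, d(l, b), d(l, l), g(b)))
  Inside:  h(op(c, op(op(l, g(c)), b)))  →  h(op(b, c, g(c), l))
  Sort arguments:  op(b, g(c), h(l), h(op(b, c, g(c), l)), h(op(b, d(l, b), d(l, l), g(b))))

Answer: no — op(b, c, g(h(l)), h(op(b, c, g(c), l)), h(op(b, d(l, b), d(l, l), g(b)))) vs op(b, g(c), h(l), h(op(b, c, g(c), l)), h(op(b, d(l, b), d(l, l), g(b))))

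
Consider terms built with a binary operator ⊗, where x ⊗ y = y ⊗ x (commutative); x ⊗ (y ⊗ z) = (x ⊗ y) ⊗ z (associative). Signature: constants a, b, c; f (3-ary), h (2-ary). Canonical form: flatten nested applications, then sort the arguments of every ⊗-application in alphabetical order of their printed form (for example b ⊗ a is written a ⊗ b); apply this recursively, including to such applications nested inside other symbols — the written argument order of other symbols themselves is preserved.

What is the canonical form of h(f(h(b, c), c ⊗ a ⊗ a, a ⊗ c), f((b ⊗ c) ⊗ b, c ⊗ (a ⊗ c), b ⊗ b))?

Work inside:  c ⊗ (a ⊗ c)
Un-nest:  c ⊗ a ⊗ c
Sort:  a ⊗ c ⊗ c
Reassemble:  h(f(h(b, c), a ⊗ a ⊗ c, a ⊗ c), f(b ⊗ b ⊗ c, a ⊗ c ⊗ c, b ⊗ b))

Answer: h(f(h(b, c), a ⊗ a ⊗ c, a ⊗ c), f(b ⊗ b ⊗ c, a ⊗ c ⊗ c, b ⊗ b))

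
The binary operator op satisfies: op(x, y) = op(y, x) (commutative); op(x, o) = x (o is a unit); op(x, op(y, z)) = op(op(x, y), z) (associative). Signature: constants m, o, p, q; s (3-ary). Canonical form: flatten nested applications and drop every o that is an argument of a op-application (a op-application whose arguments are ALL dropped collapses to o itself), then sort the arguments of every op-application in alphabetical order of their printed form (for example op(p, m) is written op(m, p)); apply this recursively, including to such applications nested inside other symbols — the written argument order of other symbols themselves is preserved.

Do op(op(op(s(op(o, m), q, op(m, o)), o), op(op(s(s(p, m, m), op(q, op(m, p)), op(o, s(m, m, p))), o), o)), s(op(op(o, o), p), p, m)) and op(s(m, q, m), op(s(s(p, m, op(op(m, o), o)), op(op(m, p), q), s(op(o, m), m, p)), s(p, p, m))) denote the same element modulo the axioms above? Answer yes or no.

Answer: yes — both canonical forms are op(s(m, q, m), s(p, p, m), s(s(p, m, m), op(m, p, q), s(m, m, p)))

Derivation:
Left:  op(op(op(s(op(o, m), q, op(m, o)), o), op(op(s(s(p, m, m), op(q, op(m, p)), op(o, s(m, m, p))), o), o)), s(op(op(o, o), p), p, m))
  Merge nested applications:  op(s(op(o, m), q, op(m, o)), o, s(s(p, m, m), op(q, op(m, p)), op(o, s(m, m, p))), o, o, s(op(op(o, o), p), p, m))
  Simplify inside:  s(op(o, m), q, op(m, o))  →  s(m, q, m)
  Simplify inside:  s(s(p, m, m), op(q, op(m, p)), op(o, s(m, m, p)))  →  s(s(p, m, m), op(m, p, q), s(m, m, p))
  Inside:  s(op(op(o, o), p), p, m)  →  s(p, p, m)
  Unit:  drop o (×3)
  Sort arguments:  op(s(m, q, m), s(p, p, m), s(s(p, m, m), op(m, p, q), s(m, m, p)))
Right:  op(s(m, q, m), op(s(s(p, m, op(op(m, o), o)), op(op(m, p), q), s(op(o, m), m, p)), s(p, p, m)))
  Flatten:  op(s(m, q, m), s(s(p, m, op(op(m, o), o)), op(op(m, p), q), s(op(o, m), m, p)), s(p, p, m))
  Simplify inside:  s(s(p, m, op(op(m, o), o)), op(op(m, p), q), s(op(o, m), m, p))  →  s(s(p, m, m), op(m, p, q), s(m, m, p))
  Sort:  op(s(m, q, m), s(p, p, m), s(s(p, m, m), op(m, p, q), s(m, m, p)))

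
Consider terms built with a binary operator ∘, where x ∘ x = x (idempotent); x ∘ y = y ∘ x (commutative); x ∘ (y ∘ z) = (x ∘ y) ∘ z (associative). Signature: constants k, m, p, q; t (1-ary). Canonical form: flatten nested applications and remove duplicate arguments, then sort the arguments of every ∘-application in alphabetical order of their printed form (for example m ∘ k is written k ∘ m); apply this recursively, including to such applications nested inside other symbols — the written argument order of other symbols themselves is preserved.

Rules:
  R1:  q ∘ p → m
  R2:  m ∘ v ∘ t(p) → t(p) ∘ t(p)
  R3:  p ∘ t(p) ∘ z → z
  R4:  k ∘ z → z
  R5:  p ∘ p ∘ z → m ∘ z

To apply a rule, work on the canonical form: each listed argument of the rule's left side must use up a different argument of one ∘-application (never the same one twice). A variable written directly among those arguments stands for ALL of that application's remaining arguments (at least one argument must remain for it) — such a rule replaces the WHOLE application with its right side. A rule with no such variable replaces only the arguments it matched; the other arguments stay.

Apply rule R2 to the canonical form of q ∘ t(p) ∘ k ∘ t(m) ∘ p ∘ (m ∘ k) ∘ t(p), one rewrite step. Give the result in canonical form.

Canonical form:  k ∘ m ∘ p ∘ q ∘ t(m) ∘ t(p)
Apply R2:  consuming m, t(p);  v := k ∘ p ∘ q ∘ t(m)
Every leftover argument binds to the variable; the entire application is replaced.
Result:  t(p)

Answer: t(p)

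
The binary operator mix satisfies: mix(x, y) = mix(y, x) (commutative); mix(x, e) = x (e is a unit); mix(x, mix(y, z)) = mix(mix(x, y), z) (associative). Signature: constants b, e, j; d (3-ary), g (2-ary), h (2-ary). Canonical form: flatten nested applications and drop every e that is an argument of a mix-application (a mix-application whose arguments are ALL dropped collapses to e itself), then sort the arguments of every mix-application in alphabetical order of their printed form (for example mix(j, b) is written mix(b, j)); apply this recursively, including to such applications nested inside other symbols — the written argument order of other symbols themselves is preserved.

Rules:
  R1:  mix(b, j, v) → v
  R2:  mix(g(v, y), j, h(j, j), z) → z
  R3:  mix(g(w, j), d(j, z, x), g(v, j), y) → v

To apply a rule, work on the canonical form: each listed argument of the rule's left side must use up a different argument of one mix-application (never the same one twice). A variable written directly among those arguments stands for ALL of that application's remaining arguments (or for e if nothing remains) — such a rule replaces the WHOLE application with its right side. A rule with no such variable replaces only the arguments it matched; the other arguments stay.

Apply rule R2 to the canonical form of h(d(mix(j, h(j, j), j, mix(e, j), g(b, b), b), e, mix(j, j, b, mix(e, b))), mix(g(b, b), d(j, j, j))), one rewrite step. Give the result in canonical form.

Answer: h(d(mix(b, j, j), e, mix(b, b, j, j)), mix(d(j, j, j), g(b, b)))

Derivation:
Canonical form:  h(d(mix(b, g(b, b), h(j, j), j, j, j), e, mix(b, b, j, j)), mix(d(j, j, j), g(b, b)))
Apply R2:  consuming g(b, b), h(j, j), j;  v := b, y := b, z := mix(b, j, j)
The variable takes the whole remainder — replace the entire application.
Result:  h(d(mix(b, j, j), e, mix(b, b, j, j)), mix(d(j, j, j), g(b, b)))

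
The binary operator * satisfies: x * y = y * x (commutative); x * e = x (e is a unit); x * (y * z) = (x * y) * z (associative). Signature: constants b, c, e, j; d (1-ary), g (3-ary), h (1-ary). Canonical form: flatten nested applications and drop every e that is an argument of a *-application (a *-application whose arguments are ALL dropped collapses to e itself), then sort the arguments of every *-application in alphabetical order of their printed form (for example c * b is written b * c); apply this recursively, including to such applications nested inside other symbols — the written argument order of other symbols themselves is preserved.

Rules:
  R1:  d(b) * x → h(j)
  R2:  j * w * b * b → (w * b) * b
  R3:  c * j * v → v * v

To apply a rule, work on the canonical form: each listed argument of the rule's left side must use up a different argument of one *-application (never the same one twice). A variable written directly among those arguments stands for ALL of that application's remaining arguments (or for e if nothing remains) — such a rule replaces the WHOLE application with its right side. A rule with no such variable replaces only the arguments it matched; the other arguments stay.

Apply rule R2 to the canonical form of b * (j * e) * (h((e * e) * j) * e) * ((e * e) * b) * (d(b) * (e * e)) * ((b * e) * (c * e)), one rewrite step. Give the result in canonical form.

Answer: b * b * b * c * d(b) * h(j)

Derivation:
Canonical form:  b * b * b * c * d(b) * h(j) * j
Apply R2:  consuming b, b, j;  w := b * c * d(b) * h(j)
The variable takes the whole remainder — replace the entire application.
Giving:  b * b * b * c * d(b) * h(j)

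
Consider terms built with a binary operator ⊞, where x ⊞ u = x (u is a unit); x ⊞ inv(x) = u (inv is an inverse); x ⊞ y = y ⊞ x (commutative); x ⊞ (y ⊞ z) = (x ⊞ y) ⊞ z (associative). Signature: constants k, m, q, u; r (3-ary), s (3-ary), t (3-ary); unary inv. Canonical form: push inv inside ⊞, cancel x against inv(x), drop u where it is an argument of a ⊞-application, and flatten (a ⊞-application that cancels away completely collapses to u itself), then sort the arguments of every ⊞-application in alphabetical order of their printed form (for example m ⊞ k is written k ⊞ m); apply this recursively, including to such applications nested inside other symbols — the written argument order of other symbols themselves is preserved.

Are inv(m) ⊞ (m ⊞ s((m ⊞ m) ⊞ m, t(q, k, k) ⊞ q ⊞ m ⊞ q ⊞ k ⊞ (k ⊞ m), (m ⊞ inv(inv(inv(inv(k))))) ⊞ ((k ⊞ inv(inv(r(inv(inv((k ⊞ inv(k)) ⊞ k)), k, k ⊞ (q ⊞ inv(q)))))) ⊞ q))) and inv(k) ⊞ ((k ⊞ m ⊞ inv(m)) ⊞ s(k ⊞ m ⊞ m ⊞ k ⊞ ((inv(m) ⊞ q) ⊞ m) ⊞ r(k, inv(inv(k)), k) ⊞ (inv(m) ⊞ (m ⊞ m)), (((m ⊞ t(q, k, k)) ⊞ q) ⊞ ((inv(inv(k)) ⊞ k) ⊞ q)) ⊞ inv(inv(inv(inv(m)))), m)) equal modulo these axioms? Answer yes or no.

Answer: no — s(m ⊞ m ⊞ m, k ⊞ k ⊞ m ⊞ m ⊞ q ⊞ q ⊞ t(q, k, k), k ⊞ k ⊞ m ⊞ q ⊞ r(k, k, k)) vs s(k ⊞ k ⊞ m ⊞ m ⊞ m ⊞ q ⊞ r(k, k, k), k ⊞ k ⊞ m ⊞ m ⊞ q ⊞ q ⊞ t(q, k, k), m)

Derivation:
Left:  inv(m) ⊞ (m ⊞ s((m ⊞ m) ⊞ m, t(q, k, k) ⊞ q ⊞ m ⊞ q ⊞ k ⊞ (k ⊞ m), (m ⊞ inv(inv(inv(inv(k))))) ⊞ ((k ⊞ inv(inv(r(inv(inv((k ⊞ inv(k)) ⊞ k)), k, k ⊞ (q ⊞ inv(q)))))) ⊞ q)))
  Push inv inside:  distribute inv over ⊞ and collapse double inv
  Cancel inverse pairs:  m cancels
  Collect:  s(m ⊞ m ⊞ m, k ⊞ k ⊞ m ⊞ m ⊞ q ⊞ q ⊞ t(q, k, k), k ⊞ k ⊞ m ⊞ q ⊞ r(k, k, k))
Right:  inv(k) ⊞ ((k ⊞ m ⊞ inv(m)) ⊞ s(k ⊞ m ⊞ m ⊞ k ⊞ ((inv(m) ⊞ q) ⊞ m) ⊞ r(k, inv(inv(k)), k) ⊞ (inv(m) ⊞ (m ⊞ m)), (((m ⊞ t(q, k, k)) ⊞ q) ⊞ ((inv(inv(k)) ⊞ k) ⊞ q)) ⊞ inv(inv(inv(inv(m)))), m))
  Push inv inside:  distribute inv over ⊞ and collapse double inv
  Cancel inverse pairs:  k cancels; m cancels
  Combine occurrences:  s(k ⊞ k ⊞ m ⊞ m ⊞ m ⊞ q ⊞ r(k, k, k), k ⊞ k ⊞ m ⊞ m ⊞ q ⊞ q ⊞ t(q, k, k), m)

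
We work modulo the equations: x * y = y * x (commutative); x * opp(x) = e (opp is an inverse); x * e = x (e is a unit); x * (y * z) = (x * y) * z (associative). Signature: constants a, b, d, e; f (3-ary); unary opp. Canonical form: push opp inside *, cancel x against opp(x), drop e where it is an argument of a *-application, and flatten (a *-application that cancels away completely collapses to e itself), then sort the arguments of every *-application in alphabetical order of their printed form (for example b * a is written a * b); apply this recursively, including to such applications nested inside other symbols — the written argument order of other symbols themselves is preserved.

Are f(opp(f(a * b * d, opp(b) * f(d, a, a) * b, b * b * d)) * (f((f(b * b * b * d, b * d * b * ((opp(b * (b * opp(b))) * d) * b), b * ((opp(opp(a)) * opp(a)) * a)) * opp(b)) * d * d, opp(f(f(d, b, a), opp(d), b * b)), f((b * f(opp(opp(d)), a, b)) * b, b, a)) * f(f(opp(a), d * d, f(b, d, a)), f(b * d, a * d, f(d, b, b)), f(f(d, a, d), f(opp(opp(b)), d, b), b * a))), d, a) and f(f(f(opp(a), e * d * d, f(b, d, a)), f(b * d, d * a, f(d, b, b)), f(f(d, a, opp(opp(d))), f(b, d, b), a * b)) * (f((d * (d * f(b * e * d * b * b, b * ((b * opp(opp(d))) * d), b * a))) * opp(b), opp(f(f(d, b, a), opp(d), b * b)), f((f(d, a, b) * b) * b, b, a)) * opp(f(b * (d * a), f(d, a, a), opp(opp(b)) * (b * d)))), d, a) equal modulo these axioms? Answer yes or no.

Answer: yes — both canonical forms are f(f(d * d * f(b * b * b * d, b * b * d * d, a * b) * opp(b), opp(f(f(d, b, a), opp(d), b * b)), f(b * b * f(d, a, b), b, a)) * f(f(opp(a), d * d, f(b, d, a)), f(b * d, a * d, f(d, b, b)), f(f(d, a, d), f(b, d, b), a * b)) * opp(f(a * b * d, f(d, a, a), b * b * d)), d, a)

Derivation:
Left:  f(opp(f(a * b * d, opp(b) * f(d, a, a) * b, b * b * d)) * (f((f(b * b * b * d, b * d * b * ((opp(b * (b * opp(b))) * d) * b), b * ((opp(opp(a)) * opp(a)) * a)) * opp(b)) * d * d, opp(f(f(d, b, a), opp(d), b * b)), f((b * f(opp(opp(d)), a, b)) * b, b, a)) * f(f(opp(a), d * d, f(b, d, a)), f(b * d, a * d, f(d, b, b)), f(f(d, a, d), f(opp(opp(b)), d, b), b * a))), d, a)
  Work inside:  opp(f(a * b * d, opp(b) * f(d, a, a) * b, b * b * d)) * (f((f(b * b * b * d, b * d * b * ((opp(b * (b * opp(b))) * d) * b), b * ((opp(opp(a)) * opp(a)) * a)) * opp(b)) * d * d, opp(f(f(d, b, a), opp(d), b * b)), f((b * f(opp(opp(d)), a, b)) * b, b, a)) * f(f(opp(a), d * d, f(b, d, a)), f(b * d, a * d, f(d, b, b)), f(f(d, a, d), f(opp(opp(b)), d, b), b * a)))
  Push opp inside:  distribute opp over * and collapse double opp
  Collect:  opp(f(a * b * d, f(d, a, a), b * b * d)) * f(d * d * f(b * b * b * d, b * b * d * d, a * b) * opp(b), opp(f(f(d, b, a), opp(d), b * b)), f(b * b * f(d, a, b), b, a)) * f(f(opp(a), d * d, f(b, d, a)), f(b * d, a * d, f(d, b, b)), f(f(d, a, d), f(b, d, b), a * b))
  Order the arguments:  f(d * d * f(b * b * b * d, b * b * d * d, a * b) * opp(b), opp(f(f(d, b, a), opp(d), b * b)), f(b * b * f(d, a, b), b, a)) * f(f(opp(a), d * d, f(b, d, a)), f(b * d, a * d, f(d, b, b)), f(f(d, a, d), f(b, d, b), a * b)) * opp(f(a * b * d, f(d, a, a), b * b * d))
  Rebuild:  f(f(d * d * f(b * b * b * d, b * b * d * d, a * b) * opp(b), opp(f(f(d, b, a), opp(d), b * b)), f(b * b * f(d, a, b), b, a)) * f(f(opp(a), d * d, f(b, d, a)), f(b * d, a * d, f(d, b, b)), f(f(d, a, d), f(b, d, b), a * b)) * opp(f(a * b * d, f(d, a, a), b * b * d)), d, a)
Right:  f(f(f(opp(a), e * d * d, f(b, d, a)), f(b * d, d * a, f(d, b, b)), f(f(d, a, opp(opp(d))), f(b, d, b), a * b)) * (f((d * (d * f(b * e * d * b * b, b * ((b * opp(opp(d))) * d), b * a))) * opp(b), opp(f(f(d, b, a), opp(d), b * b)), f((f(d, a, b) * b) * b, b, a)) * opp(f(b * (d * a), f(d, a, a), opp(opp(b)) * (b * d)))), d, a)
  Descend into:  f(f(opp(a), e * d * d, f(b, d, a)), f(b * d, d * a, f(d, b, b)), f(f(d, a, opp(opp(d))), f(b, d, b), a * b)) * (f((d * (d * f(b * e * d * b * b, b * ((b * opp(opp(d))) * d), b * a))) * opp(b), opp(f(f(d, b, a), opp(d), b * b)), f((f(d, a, b) * b) * b, b, a)) * opp(f(b * (d * a), f(d, a, a), opp(opp(b)) * (b * d))))
  Push opp inside:  distribute opp over * and collapse double opp
  Collect:  f(f(opp(a), d * d, f(b, d, a)), f(b * d, a * d, f(d, b, b)), f(f(d, a, d), f(b, d, b), a * b)) * f(d * d * f(b * b * b * d, b * b * d * d, a * b) * opp(b), opp(f(f(d, b, a), opp(d), b * b)), f(b * b * f(d, a, b), b, a)) * opp(f(a * b * d, f(d, a, a), b * b * d))
  Sort:  f(d * d * f(b * b * b * d, b * b * d * d, a * b) * opp(b), opp(f(f(d, b, a), opp(d), b * b)), f(b * b * f(d, a, b), b, a)) * f(f(opp(a), d * d, f(b, d, a)), f(b * d, a * d, f(d, b, b)), f(f(d, a, d), f(b, d, b), a * b)) * opp(f(a * b * d, f(d, a, a), b * b * d))
  Put back:  f(f(d * d * f(b * b * b * d, b * b * d * d, a * b) * opp(b), opp(f(f(d, b, a), opp(d), b * b)), f(b * b * f(d, a, b), b, a)) * f(f(opp(a), d * d, f(b, d, a)), f(b * d, a * d, f(d, b, b)), f(f(d, a, d), f(b, d, b), a * b)) * opp(f(a * b * d, f(d, a, a), b * b * d)), d, a)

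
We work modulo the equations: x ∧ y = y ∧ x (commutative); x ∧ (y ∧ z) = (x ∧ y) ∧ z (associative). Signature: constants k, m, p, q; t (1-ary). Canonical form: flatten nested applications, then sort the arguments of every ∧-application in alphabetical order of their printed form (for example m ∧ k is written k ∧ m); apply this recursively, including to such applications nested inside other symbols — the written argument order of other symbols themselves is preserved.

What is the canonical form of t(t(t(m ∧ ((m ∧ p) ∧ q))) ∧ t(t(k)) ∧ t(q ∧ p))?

Descend into:  t(t(m ∧ ((m ∧ p) ∧ q))) ∧ t(t(k)) ∧ t(q ∧ p)
Inside:  t(t(m ∧ ((m ∧ p) ∧ q)))  →  t(t(m ∧ m ∧ p ∧ q))
Inside:  t(q ∧ p)  →  t(p ∧ q)
Sort arguments:  t(p ∧ q) ∧ t(t(k)) ∧ t(t(m ∧ m ∧ p ∧ q))
Put back:  t(t(p ∧ q) ∧ t(t(k)) ∧ t(t(m ∧ m ∧ p ∧ q)))

Answer: t(t(p ∧ q) ∧ t(t(k)) ∧ t(t(m ∧ m ∧ p ∧ q)))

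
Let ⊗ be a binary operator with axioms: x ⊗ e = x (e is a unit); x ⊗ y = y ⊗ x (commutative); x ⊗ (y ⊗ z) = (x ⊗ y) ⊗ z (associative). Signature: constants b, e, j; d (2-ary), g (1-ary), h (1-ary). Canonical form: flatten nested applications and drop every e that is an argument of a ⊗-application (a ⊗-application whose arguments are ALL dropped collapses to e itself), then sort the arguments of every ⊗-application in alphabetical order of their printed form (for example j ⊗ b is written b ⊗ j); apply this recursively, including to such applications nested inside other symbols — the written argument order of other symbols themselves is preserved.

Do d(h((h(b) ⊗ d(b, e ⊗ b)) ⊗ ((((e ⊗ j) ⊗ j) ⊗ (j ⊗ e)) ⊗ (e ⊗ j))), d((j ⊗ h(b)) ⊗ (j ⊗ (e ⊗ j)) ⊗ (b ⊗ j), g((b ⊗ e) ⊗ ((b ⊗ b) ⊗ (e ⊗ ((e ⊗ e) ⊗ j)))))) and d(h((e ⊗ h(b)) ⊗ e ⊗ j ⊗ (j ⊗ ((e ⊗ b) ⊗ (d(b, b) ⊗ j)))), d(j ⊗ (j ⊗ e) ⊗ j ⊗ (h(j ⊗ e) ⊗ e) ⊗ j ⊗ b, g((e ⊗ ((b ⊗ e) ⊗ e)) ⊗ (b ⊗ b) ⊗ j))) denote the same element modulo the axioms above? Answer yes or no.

Left:  d(h((h(b) ⊗ d(b, e ⊗ b)) ⊗ ((((e ⊗ j) ⊗ j) ⊗ (j ⊗ e)) ⊗ (e ⊗ j))), d((j ⊗ h(b)) ⊗ (j ⊗ (e ⊗ j)) ⊗ (b ⊗ j), g((b ⊗ e) ⊗ ((b ⊗ b) ⊗ (e ⊗ ((e ⊗ e) ⊗ j))))))
  Focus inside:  (h(b) ⊗ d(b, e ⊗ b)) ⊗ ((((e ⊗ j) ⊗ j) ⊗ (j ⊗ e)) ⊗ (e ⊗ j))
  Flatten:  h(b) ⊗ d(b, e ⊗ b) ⊗ e ⊗ j ⊗ j ⊗ j ⊗ e ⊗ e ⊗ j
  Canonicalize subterm:  d(b, e ⊗ b)  →  d(b, b)
  Units out:  drop e (×3)
  Sort arguments:  d(b, b) ⊗ h(b) ⊗ j ⊗ j ⊗ j ⊗ j
  Reassemble:  d(h(d(b, b) ⊗ h(b) ⊗ j ⊗ j ⊗ j ⊗ j), d(b ⊗ h(b) ⊗ j ⊗ j ⊗ j ⊗ j, g(b ⊗ b ⊗ b ⊗ j)))
Right:  d(h((e ⊗ h(b)) ⊗ e ⊗ j ⊗ (j ⊗ ((e ⊗ b) ⊗ (d(b, b) ⊗ j)))), d(j ⊗ (j ⊗ e) ⊗ j ⊗ (h(j ⊗ e) ⊗ e) ⊗ j ⊗ b, g((e ⊗ ((b ⊗ e) ⊗ e)) ⊗ (b ⊗ b) ⊗ j)))
  Focus inside:  (e ⊗ h(b)) ⊗ e ⊗ j ⊗ (j ⊗ ((e ⊗ b) ⊗ (d(b, b) ⊗ j)))
  Merge nested applications:  e ⊗ h(b) ⊗ e ⊗ j ⊗ j ⊗ e ⊗ b ⊗ d(b, b) ⊗ j
  Unit:  drop e (×3)
  Order the arguments:  b ⊗ d(b, b) ⊗ h(b) ⊗ j ⊗ j ⊗ j
  Put back:  d(h(b ⊗ d(b, b) ⊗ h(b) ⊗ j ⊗ j ⊗ j), d(b ⊗ h(j) ⊗ j ⊗ j ⊗ j ⊗ j, g(b ⊗ b ⊗ b ⊗ j)))

Answer: no — d(h(d(b, b) ⊗ h(b) ⊗ j ⊗ j ⊗ j ⊗ j), d(b ⊗ h(b) ⊗ j ⊗ j ⊗ j ⊗ j, g(b ⊗ b ⊗ b ⊗ j))) vs d(h(b ⊗ d(b, b) ⊗ h(b) ⊗ j ⊗ j ⊗ j), d(b ⊗ h(j) ⊗ j ⊗ j ⊗ j ⊗ j, g(b ⊗ b ⊗ b ⊗ j)))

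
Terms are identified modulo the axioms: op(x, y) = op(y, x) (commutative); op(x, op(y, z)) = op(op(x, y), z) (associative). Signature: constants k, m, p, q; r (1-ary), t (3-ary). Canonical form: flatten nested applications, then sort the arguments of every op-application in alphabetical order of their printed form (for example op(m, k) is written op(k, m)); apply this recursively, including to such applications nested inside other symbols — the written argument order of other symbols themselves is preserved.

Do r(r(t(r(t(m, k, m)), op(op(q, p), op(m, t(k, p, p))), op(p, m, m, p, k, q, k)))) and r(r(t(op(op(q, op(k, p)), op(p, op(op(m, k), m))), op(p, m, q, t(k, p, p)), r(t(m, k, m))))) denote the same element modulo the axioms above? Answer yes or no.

Answer: no — r(r(t(r(t(m, k, m)), op(m, p, q, t(k, p, p)), op(k, k, m, m, p, p, q)))) vs r(r(t(op(k, k, m, m, p, p, q), op(m, p, q, t(k, p, p)), r(t(m, k, m)))))

Derivation:
Left:  r(r(t(r(t(m, k, m)), op(op(q, p), op(m, t(k, p, p))), op(p, m, m, p, k, q, k))))
  Focus inside:  op(op(q, p), op(m, t(k, p, p)))
  Un-nest:  op(q, p, m, t(k, p, p))
  Sort:  op(m, p, q, t(k, p, p))
  Rebuild:  r(r(t(r(t(m, k, m)), op(m, p, q, t(k, p, p)), op(k, k, m, m, p, p, q))))
Right:  r(r(t(op(op(q, op(k, p)), op(p, op(op(m, k), m))), op(p, m, q, t(k, p, p)), r(t(m, k, m)))))
  Work inside:  op(op(q, op(k, p)), op(p, op(op(m, k), m)))
  Merge nested applications:  op(q, k, p, p, m, k, m)
  Order the arguments:  op(k, k, m, m, p, p, q)
  Put back:  r(r(t(op(k, k, m, m, p, p, q), op(m, p, q, t(k, p, p)), r(t(m, k, m)))))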